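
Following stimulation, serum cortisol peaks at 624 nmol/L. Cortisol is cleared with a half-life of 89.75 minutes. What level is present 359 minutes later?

39 nmol/L

Elapsed time is 4 half-lives (359/89.75).
Each half-life halves the amount: 624 × (1/2)^4 = 624/16 = 39 nmol/L.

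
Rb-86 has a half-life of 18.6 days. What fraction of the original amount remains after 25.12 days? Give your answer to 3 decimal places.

0.392

n = 25.12/18.6 ≈ 1.3505 half-lives.
Fraction remaining = (1/2)^1.3505 ≈ 0.39215.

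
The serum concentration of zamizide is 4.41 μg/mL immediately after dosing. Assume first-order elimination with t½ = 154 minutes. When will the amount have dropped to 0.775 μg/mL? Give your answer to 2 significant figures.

390 minutes

Fraction remaining = 0.775/4.41 ≈ 0.17574.
n = log₂(4.41/0.775) = ln(5.6903)/ln 2 ≈ 2.5085 half-lives.
t = n × t½ = 2.5085 × 154 ≈ 386.31 minutes.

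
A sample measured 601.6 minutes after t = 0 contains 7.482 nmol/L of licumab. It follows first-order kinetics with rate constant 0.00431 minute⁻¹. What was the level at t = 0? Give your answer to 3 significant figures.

100 nmol/L

t½ = ln 2 / λ = 0.69315 / 0.00431 ≈ 160.82 minutes.
Number of half-lives elapsed: n = 601.6/160.82 ≈ 3.7408.
A₀ = A × 2^n = 7.482 × 2^3.7408 = 7.482 × 13.368 ≈ 100.02 nmol/L.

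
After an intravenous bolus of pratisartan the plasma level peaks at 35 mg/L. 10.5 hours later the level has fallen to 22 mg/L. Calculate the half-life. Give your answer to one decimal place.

A/A₀ = 22/35 ≈ 0.62857.
n = log₂(1.5909) ≈ 0.66985 half-lives elapsed in 10.5 hours.
t½ = 10.5/0.66985 ≈ 15.675 hours.

15.7 hours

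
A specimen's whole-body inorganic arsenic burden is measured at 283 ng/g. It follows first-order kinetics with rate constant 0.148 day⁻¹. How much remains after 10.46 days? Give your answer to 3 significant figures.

60.2 ng/g

t½ = ln 2 / k = 0.69315 / 0.148 ≈ 4.6834 days.
Number of half-lives: n = 10.46/4.6834 ≈ 2.2334.
Remaining = 283 × (1/2)^2.2334 = 283 × 0.21266 ≈ 60.182 ng/g.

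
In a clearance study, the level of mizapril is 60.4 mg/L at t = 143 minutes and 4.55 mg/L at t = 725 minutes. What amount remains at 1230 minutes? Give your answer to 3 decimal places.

0.483 mg/L

Over Δt = 725 − 143 = 582 minutes, the level fell by a factor of 60.4/4.55 ≈ 13.275.
n = log₂(13.275) ≈ 3.7306 half-lives, so t½ = 582/3.7306 ≈ 156.01 minutes.
From t = 725 to t = 1230: 4.55 × (1/2)^((1230−725)/156.01) ≈ 0.48258 mg/L.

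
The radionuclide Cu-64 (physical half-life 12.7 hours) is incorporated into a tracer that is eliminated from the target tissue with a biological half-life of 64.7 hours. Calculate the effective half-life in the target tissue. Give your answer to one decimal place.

1/t_eff = 1/t_phys + 1/t_biol = 1/12.7 + 1/64.7 = 0.094196 per hour.
t_eff = 12.7 × 64.7 / (12.7 + 64.7) ≈ 10.616 hours.

10.6 hours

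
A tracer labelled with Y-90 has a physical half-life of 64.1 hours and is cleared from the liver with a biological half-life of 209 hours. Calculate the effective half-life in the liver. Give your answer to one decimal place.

1/t_eff = 1/t_phys + 1/t_biol = 1/64.1 + 1/209 = 0.020385 per hour.
t_eff = 64.1 × 209 / (64.1 + 209) ≈ 49.055 hours.

49.1 hours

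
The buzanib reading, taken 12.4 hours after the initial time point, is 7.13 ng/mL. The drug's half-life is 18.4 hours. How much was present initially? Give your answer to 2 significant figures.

Number of half-lives elapsed: n = 12.4/18.4 ≈ 0.67391.
A₀ = A × 2^n = 7.13 × 2^0.67391 = 7.13 × 1.5954 ≈ 11.375 ng/mL.

11 ng/mL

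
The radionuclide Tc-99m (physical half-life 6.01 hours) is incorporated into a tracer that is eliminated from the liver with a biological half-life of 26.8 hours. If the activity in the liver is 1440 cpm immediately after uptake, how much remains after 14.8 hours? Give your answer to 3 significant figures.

178 cpm

1/t_eff = 1/t_phys + 1/t_biol = 1/6.01 + 1/26.8 = 0.2037 per hour.
t_eff = 6.01 × 26.8 / (6.01 + 26.8) ≈ 4.9091 hours.
Remaining = 1440 × (1/2)^(14.8/4.9091) = 1440 × (1/2)^3.0148 ≈ 178.16 cpm.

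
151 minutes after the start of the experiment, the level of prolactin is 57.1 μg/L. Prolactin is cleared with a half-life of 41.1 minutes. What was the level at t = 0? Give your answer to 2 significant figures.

730 μg/L

Number of half-lives elapsed: n = 151/41.1 ≈ 3.674.
A₀ = A × 2^n = 57.1 × 2^3.674 = 57.1 × 12.764 ≈ 728.8 μg/L.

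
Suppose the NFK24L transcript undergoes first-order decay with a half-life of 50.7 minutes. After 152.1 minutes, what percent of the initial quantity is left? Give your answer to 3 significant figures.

n = 152.1/50.7 ≈ 3 half-lives.
Fraction remaining = (1/2)^3 ≈ 0.125, i.e. 12.5%.

12.5%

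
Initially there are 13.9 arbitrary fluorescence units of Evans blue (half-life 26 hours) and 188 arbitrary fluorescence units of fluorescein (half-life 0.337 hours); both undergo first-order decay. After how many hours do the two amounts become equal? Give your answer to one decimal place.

1.3 hours

Set 13.9·(1/2)^(t/26) = 188·(1/2)^(t/0.337).
Taking log₂: log₂(13.9/188) = t·(1/26 − 1/0.337).
log₂(0.073936) = -3.7576; 1/26 − 1/0.337 = -2.9289.
t = -3.7576 / -2.9289 ≈ 1.2829 hours.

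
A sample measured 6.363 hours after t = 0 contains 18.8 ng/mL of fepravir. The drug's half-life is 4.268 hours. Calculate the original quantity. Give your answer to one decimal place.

52.8 ng/mL

Number of half-lives elapsed: n = 6.363/4.268 ≈ 1.4909.
A₀ = A × 2^n = 18.8 × 2^1.4909 = 18.8 × 2.8106 ≈ 52.839 ng/mL.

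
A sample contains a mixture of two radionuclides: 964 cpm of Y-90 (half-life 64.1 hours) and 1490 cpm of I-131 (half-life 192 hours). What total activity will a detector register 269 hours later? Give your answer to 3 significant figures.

617 cpm

Y-90: 964 × (1/2)^(269/64.1) = 964 × (1/2)^4.1966 ≈ 52.576 cpm.
I-131: 1490 × (1/2)^(269/192) = 1490 × (1/2)^1.401 ≈ 564.2 cpm.
Total = 52.576 + 564.2 ≈ 616.77 cpm.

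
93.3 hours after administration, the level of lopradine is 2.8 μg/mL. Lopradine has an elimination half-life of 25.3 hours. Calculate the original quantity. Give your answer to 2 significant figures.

36 μg/mL

Number of half-lives elapsed: n = 93.3/25.3 ≈ 3.6877.
A₀ = A × 2^n = 2.8 × 2^3.6877 = 2.8 × 12.886 ≈ 36.081 μg/mL.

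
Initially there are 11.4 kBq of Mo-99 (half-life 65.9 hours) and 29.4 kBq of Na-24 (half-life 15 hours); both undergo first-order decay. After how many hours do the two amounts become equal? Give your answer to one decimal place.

Set 11.4·(1/2)^(t/65.9) = 29.4·(1/2)^(t/15).
Taking log₂: log₂(11.4/29.4) = t·(1/65.9 − 1/15).
log₂(0.38776) = -1.3668; 1/65.9 − 1/15 = -0.051492.
t = -1.3668 / -0.051492 ≈ 26.544 hours.

26.5 hours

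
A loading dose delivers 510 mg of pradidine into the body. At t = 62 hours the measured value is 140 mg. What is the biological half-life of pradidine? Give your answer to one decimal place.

A/A₀ = 140/510 ≈ 0.27451.
n = log₂(3.6429) ≈ 1.8651 half-lives elapsed in 62 hours.
t½ = 62/1.8651 ≈ 33.243 hours.

33.2 hours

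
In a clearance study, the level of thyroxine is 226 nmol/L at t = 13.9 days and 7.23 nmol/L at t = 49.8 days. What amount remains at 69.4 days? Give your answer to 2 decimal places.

1.10 nmol/L

Over Δt = 49.8 − 13.9 = 35.9 days, the level fell by a factor of 226/7.23 ≈ 31.259.
n = log₂(31.259) ≈ 4.9662 half-lives, so t½ = 35.9/4.9662 ≈ 7.2289 days.
From t = 49.8 to t = 69.4: 7.23 × (1/2)^((69.4−49.8)/7.2289) ≈ 1.1039 nmol/L.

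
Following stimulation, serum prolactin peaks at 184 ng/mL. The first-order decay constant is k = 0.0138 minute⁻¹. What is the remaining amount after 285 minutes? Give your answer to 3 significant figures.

3.60 ng/mL

t½ = ln 2 / k = 0.69315 / 0.0138 ≈ 50.228 minutes.
Number of half-lives: n = 285/50.228 ≈ 5.6741.
Remaining = 184 × (1/2)^5.6741 = 184 × 0.019585 ≈ 3.6036 ng/mL.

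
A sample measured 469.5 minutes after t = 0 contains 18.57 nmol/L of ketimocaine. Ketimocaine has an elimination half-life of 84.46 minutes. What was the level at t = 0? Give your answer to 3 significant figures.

Number of half-lives elapsed: n = 469.5/84.46 ≈ 5.5588.
A₀ = A × 2^n = 18.57 × 2^5.5588 = 18.57 × 47.139 ≈ 875.37 nmol/L.

875 nmol/L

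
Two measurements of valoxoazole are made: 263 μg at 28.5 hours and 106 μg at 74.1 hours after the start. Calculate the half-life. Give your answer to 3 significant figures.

Over Δt = 74.1 − 28.5 = 45.6 hours, the level fell by a factor of 263/106 ≈ 2.4811.
n = log₂(2.4811) ≈ 1.311 half-lives, so t½ = 45.6/1.311 ≈ 34.783 hours.

34.8 hours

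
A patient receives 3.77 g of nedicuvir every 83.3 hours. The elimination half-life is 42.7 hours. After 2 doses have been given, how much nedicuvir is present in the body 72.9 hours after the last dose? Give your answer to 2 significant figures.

1.5 g

The 2 doses were given 156.2, 72.9 hours ago.
Total = 3.77·(1/2)^(156.2/42.7) + 3.77·(1/2)^(72.9/42.7)
      = 0.29864 + 1.1545 ≈ 1.4532 g.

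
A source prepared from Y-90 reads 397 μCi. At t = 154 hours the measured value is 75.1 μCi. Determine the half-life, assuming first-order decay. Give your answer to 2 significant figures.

A/A₀ = 75.1/397 ≈ 0.18917.
n = log₂(5.2863) ≈ 2.4023 half-lives elapsed in 154 hours.
t½ = 154/2.4023 ≈ 64.106 hours.

64 hours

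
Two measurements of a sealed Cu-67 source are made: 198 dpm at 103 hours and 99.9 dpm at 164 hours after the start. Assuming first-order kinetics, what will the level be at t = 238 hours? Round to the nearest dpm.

Over Δt = 164 − 103 = 61 hours, the level fell by a factor of 198/99.9 ≈ 1.982.
n = log₂(1.982) ≈ 0.98694 half-lives, so t½ = 61/0.98694 ≈ 61.807 hours.
From t = 164 to t = 238: 99.9 × (1/2)^((238−164)/61.807) ≈ 43.566 dpm.

44 dpm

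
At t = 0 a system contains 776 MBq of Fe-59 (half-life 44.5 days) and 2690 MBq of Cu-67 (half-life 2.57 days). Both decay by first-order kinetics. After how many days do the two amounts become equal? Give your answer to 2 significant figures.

4.9 days

Set 776·(1/2)^(t/44.5) = 2690·(1/2)^(t/2.57).
Taking log₂: log₂(776/2690) = t·(1/44.5 − 1/2.57).
log₂(0.28848) = -1.7935; 1/44.5 − 1/2.57 = -0.36663.
t = -1.7935 / -0.36663 ≈ 4.8917 days.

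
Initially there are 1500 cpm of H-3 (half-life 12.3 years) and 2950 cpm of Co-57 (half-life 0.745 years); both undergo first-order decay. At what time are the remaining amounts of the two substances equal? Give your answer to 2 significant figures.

0.77 years

Set 1500·(1/2)^(t/12.3) = 2950·(1/2)^(t/0.745).
Taking log₂: log₂(1500/2950) = t·(1/12.3 − 1/0.745).
log₂(0.50847) = -0.97575; 1/12.3 − 1/0.745 = -1.261.
t = -0.97575 / -1.261 ≈ 0.7738 years.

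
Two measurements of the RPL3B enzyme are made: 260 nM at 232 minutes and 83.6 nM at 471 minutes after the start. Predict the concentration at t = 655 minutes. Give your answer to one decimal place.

Over Δt = 471 − 232 = 239 minutes, the level fell by a factor of 260/83.6 ≈ 3.11.
n = log₂(3.11) ≈ 1.6369 half-lives, so t½ = 239/1.6369 ≈ 146 minutes.
From t = 471 to t = 655: 83.6 × (1/2)^((655−471)/146) ≈ 34.901 nM.

34.9 nM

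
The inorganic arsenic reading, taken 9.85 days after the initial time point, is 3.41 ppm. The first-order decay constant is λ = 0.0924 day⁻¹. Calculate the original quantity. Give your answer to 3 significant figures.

8.47 ppm

t½ = ln 2 / λ = 0.69315 / 0.0924 ≈ 7.5016 days.
Number of half-lives elapsed: n = 9.85/7.5016 ≈ 1.3131.
A₀ = A × 2^n = 3.41 × 2^1.3131 = 3.41 × 2.4847 ≈ 8.4727 ppm.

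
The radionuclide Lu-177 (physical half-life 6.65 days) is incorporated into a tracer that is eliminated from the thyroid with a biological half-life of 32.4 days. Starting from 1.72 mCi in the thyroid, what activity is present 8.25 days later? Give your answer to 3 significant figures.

1/t_eff = 1/t_phys + 1/t_biol = 1/6.65 + 1/32.4 = 0.18124 per day.
t_eff = 6.65 × 32.4 / (6.65 + 32.4) ≈ 5.5175 days.
Remaining = 1.72 × (1/2)^(8.25/5.5175) = 1.72 × (1/2)^1.4952 ≈ 0.61013 mCi.

0.610 mCi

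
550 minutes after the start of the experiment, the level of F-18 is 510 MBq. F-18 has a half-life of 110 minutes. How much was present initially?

16320 MBq

Number of half-lives elapsed: n = 550/110 ≈ 5.
A₀ = A × 2^n = 510 × 2^5 = 510 × 32 ≈ 16320 MBq.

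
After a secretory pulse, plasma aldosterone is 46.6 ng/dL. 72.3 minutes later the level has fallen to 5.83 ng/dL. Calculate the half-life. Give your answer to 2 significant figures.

24 minutes

A/A₀ = 5.83/46.6 ≈ 0.12511.
n = log₂(7.9931) ≈ 2.9988 half-lives elapsed in 72.3 minutes.
t½ = 72.3/2.9988 ≈ 24.11 minutes.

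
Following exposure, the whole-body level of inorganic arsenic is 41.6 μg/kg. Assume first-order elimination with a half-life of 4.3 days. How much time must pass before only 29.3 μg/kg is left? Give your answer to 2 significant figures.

2.2 days

Fraction remaining = 29.3/41.6 ≈ 0.70433.
n = log₂(41.6/29.3) = ln(1.4198)/ln 2 ≈ 0.50568 half-lives.
t = n × t½ = 0.50568 × 4.3 ≈ 2.1744 days.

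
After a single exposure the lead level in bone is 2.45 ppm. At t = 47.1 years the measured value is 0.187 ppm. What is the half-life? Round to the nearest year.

A/A₀ = 0.187/2.45 ≈ 0.076327.
n = log₂(13.102) ≈ 3.7117 half-lives elapsed in 47.1 years.
t½ = 47.1/3.7117 ≈ 12.69 years.

13 years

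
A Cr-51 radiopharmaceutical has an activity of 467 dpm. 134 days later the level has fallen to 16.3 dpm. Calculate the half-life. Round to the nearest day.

A/A₀ = 16.3/467 ≈ 0.034904.
n = log₂(28.65) ≈ 4.8405 half-lives elapsed in 134 days.
t½ = 134/4.8405 ≈ 27.683 days.

28 days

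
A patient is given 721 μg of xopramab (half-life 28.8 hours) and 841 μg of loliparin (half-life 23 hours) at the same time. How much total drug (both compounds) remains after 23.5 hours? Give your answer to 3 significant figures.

824 μg

xopramab: 721 × (1/2)^(23.5/28.8) = 721 × (1/2)^0.81597 ≈ 409.55 μg.
loliparin: 841 × (1/2)^(23.5/23) = 841 × (1/2)^1.0217 ≈ 414.21 μg.
Total = 409.55 + 414.21 ≈ 823.76 μg.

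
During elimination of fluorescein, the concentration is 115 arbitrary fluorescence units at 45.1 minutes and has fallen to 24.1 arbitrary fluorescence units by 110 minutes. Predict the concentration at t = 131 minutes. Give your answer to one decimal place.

14.5 arbitrary fluorescence units

Over Δt = 110 − 45.1 = 64.9 minutes, the level fell by a factor of 115/24.1 ≈ 4.7718.
n = log₂(4.7718) ≈ 2.2545 half-lives, so t½ = 64.9/2.2545 ≈ 28.787 minutes.
From t = 110 to t = 131: 24.1 × (1/2)^((131−110)/28.787) ≈ 14.535 arbitrary fluorescence units.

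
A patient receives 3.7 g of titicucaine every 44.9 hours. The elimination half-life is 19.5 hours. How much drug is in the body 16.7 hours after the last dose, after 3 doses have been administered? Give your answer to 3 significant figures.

2.54 g

The 3 doses were given 106.5, 61.6, 16.7 hours ago.
Total = 3.7·(1/2)^(106.5/19.5) + 3.7·(1/2)^(61.6/19.5) + 3.7·(1/2)^(16.7/19.5)
      = 0.083968 + 0.41424 + 2.0436 ≈ 2.5418 g.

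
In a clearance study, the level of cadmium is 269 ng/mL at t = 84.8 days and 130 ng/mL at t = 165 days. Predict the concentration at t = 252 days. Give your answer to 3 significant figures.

59.1 ng/mL

Over Δt = 165 − 84.8 = 80.2 days, the level fell by a factor of 269/130 ≈ 2.0692.
n = log₂(2.0692) ≈ 1.0491 half-lives, so t½ = 80.2/1.0491 ≈ 76.447 days.
From t = 165 to t = 252: 130 × (1/2)^((252−165)/76.447) ≈ 59.069 ng/mL.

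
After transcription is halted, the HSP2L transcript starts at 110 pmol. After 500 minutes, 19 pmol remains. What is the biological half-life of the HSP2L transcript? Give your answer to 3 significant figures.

197 minutes

A/A₀ = 19/110 ≈ 0.17273.
n = log₂(5.7895) ≈ 2.5334 half-lives elapsed in 500 minutes.
t½ = 500/2.5334 ≈ 197.36 minutes.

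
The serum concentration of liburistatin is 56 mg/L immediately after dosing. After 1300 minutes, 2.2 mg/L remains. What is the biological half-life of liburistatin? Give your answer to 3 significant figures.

278 minutes

A/A₀ = 2.2/56 ≈ 0.039286.
n = log₂(25.455) ≈ 4.6699 half-lives elapsed in 1300 minutes.
t½ = 1300/4.6699 ≈ 278.38 minutes.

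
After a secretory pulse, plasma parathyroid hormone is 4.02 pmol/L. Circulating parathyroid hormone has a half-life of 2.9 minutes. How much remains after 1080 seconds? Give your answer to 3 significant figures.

0.0544 pmol/L

Convert the elapsed time: 1080 seconds = 18 minutes.
Number of half-lives: n = 18/2.9 ≈ 6.2069.
Remaining = 4.02 × (1/2)^6.2069 = 4.02 × 0.013537 ≈ 0.054421 pmol/L.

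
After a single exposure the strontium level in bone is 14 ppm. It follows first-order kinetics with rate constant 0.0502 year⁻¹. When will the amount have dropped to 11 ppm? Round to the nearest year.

5 years

t½ = ln 2 / λ = 0.69315 / 0.0502 ≈ 13.808 years.
Fraction remaining = 11/14 ≈ 0.78571.
n = log₂(14/11) = ln(1.2727)/ln 2 ≈ 0.34792 half-lives.
t = n × t½ = 0.34792 × 13.808 ≈ 4.804 years.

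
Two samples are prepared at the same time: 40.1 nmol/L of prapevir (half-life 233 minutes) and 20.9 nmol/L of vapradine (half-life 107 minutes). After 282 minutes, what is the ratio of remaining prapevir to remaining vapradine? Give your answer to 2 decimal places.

prapevir: 40.1 × (1/2)^(282/233) = 40.1 × (1/2)^1.2103 ≈ 17.33 nmol/L.
vapradine: 20.9 × (1/2)^(282/107) = 20.9 × (1/2)^2.6355 ≈ 3.3634 nmol/L.
Ratio ≈ 17.33 / 3.3634 ≈ 5.1526.

5.15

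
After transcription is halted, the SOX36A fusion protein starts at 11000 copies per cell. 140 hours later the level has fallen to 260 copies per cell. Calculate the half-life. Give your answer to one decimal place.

25.9 hours

A/A₀ = 260/11000 ≈ 0.023636.
n = log₂(42.308) ≈ 5.4028 half-lives elapsed in 140 hours.
t½ = 140/5.4028 ≈ 25.912 hours.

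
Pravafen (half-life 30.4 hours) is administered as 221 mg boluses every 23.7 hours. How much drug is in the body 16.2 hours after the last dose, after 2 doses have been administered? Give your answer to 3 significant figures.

242 mg

The 2 doses were given 39.9, 16.2 hours ago.
Total = 221·(1/2)^(39.9/30.4) + 221·(1/2)^(16.2/30.4)
      = 88.98 + 152.75 ≈ 241.73 mg.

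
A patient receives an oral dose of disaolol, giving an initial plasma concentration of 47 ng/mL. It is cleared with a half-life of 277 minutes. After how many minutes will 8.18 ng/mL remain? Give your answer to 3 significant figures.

Fraction remaining = 8.18/47 ≈ 0.17404.
n = log₂(47/8.18) = ln(5.7457)/ln 2 ≈ 2.5225 half-lives.
t = n × t½ = 2.5225 × 277 ≈ 698.73 minutes.

699 minutes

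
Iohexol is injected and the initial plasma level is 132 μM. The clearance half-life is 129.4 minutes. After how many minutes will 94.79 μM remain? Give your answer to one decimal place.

Fraction remaining = 94.79/132 ≈ 0.71811.
n = log₂(132/94.79) = ln(1.3926)/ln 2 ≈ 0.47773 half-lives.
t = n × t½ = 0.47773 × 129.4 ≈ 61.818 minutes.

61.8 minutes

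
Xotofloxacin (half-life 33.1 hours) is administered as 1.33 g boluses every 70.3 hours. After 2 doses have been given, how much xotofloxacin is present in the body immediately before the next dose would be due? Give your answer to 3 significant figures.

0.375 g

The 2 doses were given 140.6, 70.3 hours ago.
Total = 1.33·(1/2)^(140.6/33.1) + 1.33·(1/2)^(70.3/33.1)
      = 0.070009 + 0.30514 ≈ 0.37515 g.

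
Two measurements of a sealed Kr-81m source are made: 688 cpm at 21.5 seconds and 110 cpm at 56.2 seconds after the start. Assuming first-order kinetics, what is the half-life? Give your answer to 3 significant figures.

Over Δt = 56.2 − 21.5 = 34.7 seconds, the level fell by a factor of 688/110 ≈ 6.2545.
n = log₂(6.2545) ≈ 2.6449 half-lives, so t½ = 34.7/2.6449 ≈ 13.12 seconds.

13.1 seconds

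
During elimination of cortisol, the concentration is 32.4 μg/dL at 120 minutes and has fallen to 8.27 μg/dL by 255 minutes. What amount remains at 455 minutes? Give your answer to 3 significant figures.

Over Δt = 255 − 120 = 135 minutes, the level fell by a factor of 32.4/8.27 ≈ 3.9178.
n = log₂(3.9178) ≈ 1.97 half-lives, so t½ = 135/1.97 ≈ 68.527 minutes.
From t = 255 to t = 455: 8.27 × (1/2)^((455−255)/68.527) ≈ 1.0938 μg/dL.

1.09 μg/dL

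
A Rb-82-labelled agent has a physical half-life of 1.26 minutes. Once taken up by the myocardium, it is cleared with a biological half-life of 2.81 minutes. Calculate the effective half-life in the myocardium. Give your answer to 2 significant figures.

1/t_eff = 1/t_phys + 1/t_biol = 1/1.26 + 1/2.81 = 1.1495 per minute.
t_eff = 1.26 × 2.81 / (1.26 + 2.81) ≈ 0.86993 minutes.

0.87 minutes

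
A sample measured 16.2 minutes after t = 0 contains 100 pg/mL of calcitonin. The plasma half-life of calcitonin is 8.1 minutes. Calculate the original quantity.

400 pg/mL

Number of half-lives elapsed: n = 16.2/8.1 ≈ 2.
A₀ = A × 2^n = 100 × 2^2 = 100 × 4 ≈ 400 pg/mL.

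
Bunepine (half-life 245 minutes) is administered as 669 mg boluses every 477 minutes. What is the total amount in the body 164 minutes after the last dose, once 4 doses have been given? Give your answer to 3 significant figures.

The 4 doses were given 1595, 1118, 641, 164 minutes ago.
Total = 669·(1/2)^(1595/245) + 669·(1/2)^(1118/245) + 669·(1/2)^(641/245) + 669·(1/2)^(164/245)
      = 7.3394 + 28.297 + 109.1 + 420.65 ≈ 565.39 mg.

565 mg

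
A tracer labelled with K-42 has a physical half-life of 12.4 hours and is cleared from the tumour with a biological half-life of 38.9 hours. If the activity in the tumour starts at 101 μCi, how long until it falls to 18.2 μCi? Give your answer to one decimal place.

1/t_eff = 1/t_phys + 1/t_biol = 1/12.4 + 1/38.9 = 0.10635 per hour.
t_eff = 12.4 × 38.9 / (12.4 + 38.9) ≈ 9.4027 hours.
n = log₂(101/18.2) ≈ 2.4723; t = 2.4723 × 9.4027 ≈ 23.247 hours.

23.2 hours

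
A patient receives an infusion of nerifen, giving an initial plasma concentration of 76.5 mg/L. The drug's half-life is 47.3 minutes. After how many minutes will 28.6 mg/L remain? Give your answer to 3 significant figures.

67.1 minutes

Fraction remaining = 28.6/76.5 ≈ 0.37386.
n = log₂(76.5/28.6) = ln(2.6748)/ln 2 ≈ 1.4194 half-lives.
t = n × t½ = 1.4194 × 47.3 ≈ 67.14 minutes.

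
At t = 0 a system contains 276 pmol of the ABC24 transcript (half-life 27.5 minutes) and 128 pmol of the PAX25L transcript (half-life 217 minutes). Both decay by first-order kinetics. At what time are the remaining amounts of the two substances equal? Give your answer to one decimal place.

34.9 minutes

Set 276·(1/2)^(t/27.5) = 128·(1/2)^(t/217).
Taking log₂: log₂(276/128) = t·(1/27.5 − 1/217).
log₂(2.1562) = 1.1085; 1/27.5 − 1/217 = 0.031755.
t = 1.1085 / 0.031755 ≈ 34.908 minutes.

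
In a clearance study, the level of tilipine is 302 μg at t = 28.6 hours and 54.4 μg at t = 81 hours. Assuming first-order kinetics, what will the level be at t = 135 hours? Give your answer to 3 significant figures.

Over Δt = 81 − 28.6 = 52.4 hours, the level fell by a factor of 302/54.4 ≈ 5.5515.
n = log₂(5.5515) ≈ 2.4729 half-lives, so t½ = 52.4/2.4729 ≈ 21.19 hours.
From t = 81 to t = 135: 54.4 × (1/2)^((135−81)/21.19) ≈ 9.2995 μg.

9.30 μg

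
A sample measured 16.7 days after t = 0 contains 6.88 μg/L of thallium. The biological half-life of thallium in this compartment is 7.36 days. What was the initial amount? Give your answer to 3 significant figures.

33.2 μg/L

Number of half-lives elapsed: n = 16.7/7.36 ≈ 2.269.
A₀ = A × 2^n = 6.88 × 2^2.269 = 6.88 × 4.82 ≈ 33.161 μg/L.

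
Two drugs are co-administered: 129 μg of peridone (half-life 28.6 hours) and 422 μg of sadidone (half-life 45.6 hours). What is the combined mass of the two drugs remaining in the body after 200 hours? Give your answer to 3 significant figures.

21.2 μg

peridone: 129 × (1/2)^(200/28.6) = 129 × (1/2)^6.993 ≈ 1.0127 μg.
sadidone: 422 × (1/2)^(200/45.6) = 422 × (1/2)^4.386 ≈ 20.184 μg.
Total = 1.0127 + 20.184 ≈ 21.197 μg.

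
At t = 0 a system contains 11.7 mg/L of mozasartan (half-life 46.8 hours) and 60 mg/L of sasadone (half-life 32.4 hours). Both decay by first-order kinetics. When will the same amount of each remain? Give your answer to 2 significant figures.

250 hours

Set 11.7·(1/2)^(t/46.8) = 60·(1/2)^(t/32.4).
Taking log₂: log₂(11.7/60) = t·(1/46.8 − 1/32.4).
log₂(0.195) = -2.3585; 1/46.8 − 1/32.4 = -0.0094967.
t = -2.3585 / -0.0094967 ≈ 248.35 hours.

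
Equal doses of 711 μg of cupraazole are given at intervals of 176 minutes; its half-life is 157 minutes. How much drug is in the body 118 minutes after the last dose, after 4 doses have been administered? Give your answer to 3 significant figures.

747 μg

The 4 doses were given 646, 470, 294, 118 minutes ago.
Total = 711·(1/2)^(646/157) + 711·(1/2)^(470/157) + 711·(1/2)^(294/157) + 711·(1/2)^(118/157)
      = 41.043 + 89.268 + 194.16 + 422.3 ≈ 746.77 μg.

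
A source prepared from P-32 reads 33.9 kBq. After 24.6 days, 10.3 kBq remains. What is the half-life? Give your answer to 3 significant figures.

A/A₀ = 10.3/33.9 ≈ 0.30383.
n = log₂(3.2913) ≈ 1.7186 half-lives elapsed in 24.6 days.
t½ = 24.6/1.7186 ≈ 14.314 days.

14.3 days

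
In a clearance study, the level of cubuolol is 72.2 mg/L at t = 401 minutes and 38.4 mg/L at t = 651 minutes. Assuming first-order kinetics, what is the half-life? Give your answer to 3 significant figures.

274 minutes

Over Δt = 651 − 401 = 250 minutes, the level fell by a factor of 72.2/38.4 ≈ 1.8802.
n = log₂(1.8802) ≈ 0.91089 half-lives, so t½ = 250/0.91089 ≈ 274.46 minutes.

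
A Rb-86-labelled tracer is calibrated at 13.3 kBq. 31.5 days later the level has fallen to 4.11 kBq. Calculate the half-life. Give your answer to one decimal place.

A/A₀ = 4.11/13.3 ≈ 0.30902.
n = log₂(3.236) ≈ 1.6942 half-lives elapsed in 31.5 days.
t½ = 31.5/1.6942 ≈ 18.593 days.

18.6 days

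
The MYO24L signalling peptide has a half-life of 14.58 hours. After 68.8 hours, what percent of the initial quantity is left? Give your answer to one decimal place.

n = 68.8/14.58 ≈ 4.7188 half-lives.
Fraction remaining = (1/2)^4.7188 ≈ 0.037975, i.e. 3.7975%.

3.8%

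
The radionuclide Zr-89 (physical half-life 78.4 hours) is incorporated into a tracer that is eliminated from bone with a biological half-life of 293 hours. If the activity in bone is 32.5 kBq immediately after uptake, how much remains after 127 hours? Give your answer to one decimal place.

7.8 kBq

1/t_eff = 1/t_phys + 1/t_biol = 1/78.4 + 1/293 = 0.016168 per hour.
t_eff = 78.4 × 293 / (78.4 + 293) ≈ 61.85 hours.
Remaining = 32.5 × (1/2)^(127/61.85) = 32.5 × (1/2)^2.0533 ≈ 7.8301 kBq.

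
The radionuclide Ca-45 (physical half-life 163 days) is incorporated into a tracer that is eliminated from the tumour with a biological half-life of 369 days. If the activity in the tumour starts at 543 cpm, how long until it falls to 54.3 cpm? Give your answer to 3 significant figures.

376 days

1/t_eff = 1/t_phys + 1/t_biol = 1/163 + 1/369 = 0.008845 per day.
t_eff = 163 × 369 / (163 + 369) ≈ 113.06 days.
n = log₂(543/54.3) ≈ 3.3219; t = 3.3219 × 113.06 ≈ 375.57 days.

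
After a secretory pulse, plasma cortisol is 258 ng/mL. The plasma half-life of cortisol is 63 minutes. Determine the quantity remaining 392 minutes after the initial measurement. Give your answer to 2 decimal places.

Number of half-lives: n = 392/63 ≈ 6.2222.
Remaining = 258 × (1/2)^6.2222 = 258 × 0.013394 ≈ 3.4558 ng/mL.

3.46 ng/mL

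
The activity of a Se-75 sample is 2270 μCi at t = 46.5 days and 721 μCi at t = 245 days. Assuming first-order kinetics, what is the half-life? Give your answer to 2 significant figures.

120 days

Over Δt = 245 − 46.5 = 198.5 days, the level fell by a factor of 2270/721 ≈ 3.1484.
n = log₂(3.1484) ≈ 1.6546 half-lives, so t½ = 198.5/1.6546 ≈ 119.97 days.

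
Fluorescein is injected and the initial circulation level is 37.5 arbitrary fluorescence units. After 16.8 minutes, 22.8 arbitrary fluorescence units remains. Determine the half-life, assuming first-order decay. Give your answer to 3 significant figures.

A/A₀ = 22.8/37.5 ≈ 0.608.
n = log₂(1.6447) ≈ 0.71786 half-lives elapsed in 16.8 minutes.
t½ = 16.8/0.71786 ≈ 23.403 minutes.

23.4 minutes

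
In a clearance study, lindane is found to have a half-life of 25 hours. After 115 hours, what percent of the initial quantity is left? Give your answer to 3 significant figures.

4.12%

n = 115/25 ≈ 4.6 half-lives.
Fraction remaining = (1/2)^4.6 ≈ 0.041235, i.e. 4.1235%.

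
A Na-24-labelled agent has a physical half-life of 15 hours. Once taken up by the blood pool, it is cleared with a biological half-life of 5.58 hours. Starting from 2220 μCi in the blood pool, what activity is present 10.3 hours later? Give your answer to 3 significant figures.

1/t_eff = 1/t_phys + 1/t_biol = 1/15 + 1/5.58 = 0.24588 per hour.
t_eff = 15 × 5.58 / (15 + 5.58) ≈ 4.0671 hours.
Remaining = 2220 × (1/2)^(10.3/4.0671) = 2220 × (1/2)^2.5325 ≈ 383.69 μCi.

384 μCi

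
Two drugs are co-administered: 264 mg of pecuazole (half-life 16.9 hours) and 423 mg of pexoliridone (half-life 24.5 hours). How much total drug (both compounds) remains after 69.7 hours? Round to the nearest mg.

74 mg

pecuazole: 264 × (1/2)^(69.7/16.9) = 264 × (1/2)^4.1243 ≈ 15.138 mg.
pexoliridone: 423 × (1/2)^(69.7/24.5) = 423 × (1/2)^2.8449 ≈ 58.876 mg.
Total = 15.138 + 58.876 ≈ 74.015 mg.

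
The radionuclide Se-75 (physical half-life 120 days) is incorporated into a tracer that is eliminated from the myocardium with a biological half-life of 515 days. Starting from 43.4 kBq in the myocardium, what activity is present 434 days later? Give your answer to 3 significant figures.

1.97 kBq

1/t_eff = 1/t_phys + 1/t_biol = 1/120 + 1/515 = 0.010275 per day.
t_eff = 120 × 515 / (120 + 515) ≈ 97.323 days.
Remaining = 43.4 × (1/2)^(434/97.323) = 43.4 × (1/2)^4.4594 ≈ 1.9728 kBq.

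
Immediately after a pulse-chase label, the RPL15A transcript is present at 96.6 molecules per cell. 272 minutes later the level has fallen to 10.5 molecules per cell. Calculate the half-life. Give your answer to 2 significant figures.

A/A₀ = 10.5/96.6 ≈ 0.1087.
n = log₂(9.2) ≈ 3.2016 half-lives elapsed in 272 minutes.
t½ = 272/3.2016 ≈ 84.957 minutes.

85 minutes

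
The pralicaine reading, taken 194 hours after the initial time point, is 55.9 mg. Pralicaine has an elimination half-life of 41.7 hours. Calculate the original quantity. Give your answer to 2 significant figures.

1400 mg

Number of half-lives elapsed: n = 194/41.7 ≈ 4.6523.
A₀ = A × 2^n = 55.9 × 2^4.6523 = 55.9 × 25.146 ≈ 1405.7 mg.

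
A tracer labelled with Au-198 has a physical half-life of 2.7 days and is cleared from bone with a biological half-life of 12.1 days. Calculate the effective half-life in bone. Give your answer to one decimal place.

2.2 days

1/t_eff = 1/t_phys + 1/t_biol = 1/2.7 + 1/12.1 = 0.45301 per day.
t_eff = 2.7 × 12.1 / (2.7 + 12.1) ≈ 2.2074 days.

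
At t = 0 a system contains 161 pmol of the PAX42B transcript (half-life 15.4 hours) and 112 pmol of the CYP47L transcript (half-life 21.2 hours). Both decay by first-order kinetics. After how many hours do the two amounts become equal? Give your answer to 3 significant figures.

29.5 hours

Set 161·(1/2)^(t/15.4) = 112·(1/2)^(t/21.2).
Taking log₂: log₂(161/112) = t·(1/15.4 − 1/21.2).
log₂(1.4375) = 0.52356; 1/15.4 − 1/21.2 = 0.017765.
t = 0.52356 / 0.017765 ≈ 29.471 hours.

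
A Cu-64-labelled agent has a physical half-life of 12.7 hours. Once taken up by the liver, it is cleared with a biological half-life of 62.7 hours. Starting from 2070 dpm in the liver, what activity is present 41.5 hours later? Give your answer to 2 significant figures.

1/t_eff = 1/t_phys + 1/t_biol = 1/12.7 + 1/62.7 = 0.094689 per hour.
t_eff = 12.7 × 62.7 / (12.7 + 62.7) ≈ 10.561 hours.
Remaining = 2070 × (1/2)^(41.5/10.561) = 2070 × (1/2)^3.9296 ≈ 135.84 dpm.

140 dpm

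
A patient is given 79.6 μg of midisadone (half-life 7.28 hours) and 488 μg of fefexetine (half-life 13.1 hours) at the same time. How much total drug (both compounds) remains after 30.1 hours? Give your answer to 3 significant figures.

midisadone: 79.6 × (1/2)^(30.1/7.28) = 79.6 × (1/2)^4.1346 ≈ 4.5318 μg.
fefexetine: 488 × (1/2)^(30.1/13.1) = 488 × (1/2)^2.2977 ≈ 99.252 μg.
Total = 4.5318 + 99.252 ≈ 103.78 μg.

104 μg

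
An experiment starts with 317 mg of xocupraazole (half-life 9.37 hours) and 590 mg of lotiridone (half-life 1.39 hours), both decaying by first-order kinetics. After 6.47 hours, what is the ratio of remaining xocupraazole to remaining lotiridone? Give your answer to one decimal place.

8.4

xocupraazole: 317 × (1/2)^(6.47/9.37) = 317 × (1/2)^0.6905 ≈ 196.43 mg.
lotiridone: 590 × (1/2)^(6.47/1.39) = 590 × (1/2)^4.6547 ≈ 23.424 mg.
Ratio ≈ 196.43 / 23.424 ≈ 8.3858.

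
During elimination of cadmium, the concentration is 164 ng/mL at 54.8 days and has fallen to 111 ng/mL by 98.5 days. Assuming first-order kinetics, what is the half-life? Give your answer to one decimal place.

Over Δt = 98.5 − 54.8 = 43.7 days, the level fell by a factor of 164/111 ≈ 1.4775.
n = log₂(1.4775) ≈ 0.56314 half-lives, so t½ = 43.7/0.56314 ≈ 77.601 days.

77.6 days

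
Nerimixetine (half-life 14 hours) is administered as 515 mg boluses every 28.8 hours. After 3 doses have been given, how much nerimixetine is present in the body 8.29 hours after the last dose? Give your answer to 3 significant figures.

443 mg

The 3 doses were given 65.89, 37.09, 8.29 hours ago.
Total = 515·(1/2)^(65.89/14) + 515·(1/2)^(37.09/14) + 515·(1/2)^(8.29/14)
      = 19.726 + 82.09 + 341.63 ≈ 443.44 mg.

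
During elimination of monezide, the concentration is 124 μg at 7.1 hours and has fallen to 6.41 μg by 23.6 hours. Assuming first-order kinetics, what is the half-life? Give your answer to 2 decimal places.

Over Δt = 23.6 − 7.1 = 16.5 hours, the level fell by a factor of 124/6.41 ≈ 19.345.
n = log₂(19.345) ≈ 4.2739 half-lives, so t½ = 16.5/4.2739 ≈ 3.8607 hours.

3.86 hours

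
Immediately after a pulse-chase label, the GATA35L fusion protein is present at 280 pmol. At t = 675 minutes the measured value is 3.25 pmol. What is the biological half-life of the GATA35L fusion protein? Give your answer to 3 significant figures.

105 minutes

A/A₀ = 3.25/280 ≈ 0.011607.
n = log₂(86.154) ≈ 6.4288 half-lives elapsed in 675 minutes.
t½ = 675/6.4288 ≈ 105 minutes.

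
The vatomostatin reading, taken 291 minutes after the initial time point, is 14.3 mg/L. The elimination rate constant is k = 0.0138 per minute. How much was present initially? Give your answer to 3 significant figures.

793 mg/L

t½ = ln 2 / k = 0.69315 / 0.0138 ≈ 50.228 minutes.
Number of half-lives elapsed: n = 291/50.228 ≈ 5.7936.
A₀ = A × 2^n = 14.3 × 2^5.7936 = 14.3 × 55.468 ≈ 793.19 mg/L.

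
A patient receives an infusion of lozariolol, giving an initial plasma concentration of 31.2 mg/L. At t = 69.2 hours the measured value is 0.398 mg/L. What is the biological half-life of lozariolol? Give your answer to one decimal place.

A/A₀ = 0.398/31.2 ≈ 0.012756.
n = log₂(78.392) ≈ 6.2926 half-lives elapsed in 69.2 hours.
t½ = 69.2/6.2926 ≈ 10.997 hours.

11.0 hours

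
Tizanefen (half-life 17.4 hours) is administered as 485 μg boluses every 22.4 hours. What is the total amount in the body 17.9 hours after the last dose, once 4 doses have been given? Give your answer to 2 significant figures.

390 μg

The 4 doses were given 85.1, 62.7, 40.3, 17.9 hours ago.
Total = 485·(1/2)^(85.1/17.4) + 485·(1/2)^(62.7/17.4) + 485·(1/2)^(40.3/17.4) + 485·(1/2)^(17.9/17.4)
      = 16.348 + 39.902 + 97.393 + 237.72 ≈ 391.36 μg.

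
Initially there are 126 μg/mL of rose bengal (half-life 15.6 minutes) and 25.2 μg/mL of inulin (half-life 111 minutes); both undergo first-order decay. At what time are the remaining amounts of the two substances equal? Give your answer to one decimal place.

Set 126·(1/2)^(t/15.6) = 25.2·(1/2)^(t/111).
Taking log₂: log₂(126/25.2) = t·(1/15.6 − 1/111).
log₂(5) = 2.3219; 1/15.6 − 1/111 = 0.055094.
t = 2.3219 / 0.055094 ≈ 42.145 minutes.

42.1 minutes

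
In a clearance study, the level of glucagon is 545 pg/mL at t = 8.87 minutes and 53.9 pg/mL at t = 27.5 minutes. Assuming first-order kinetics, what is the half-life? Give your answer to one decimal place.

5.6 minutes

Over Δt = 27.5 − 8.87 = 18.63 minutes, the level fell by a factor of 545/53.9 ≈ 10.111.
n = log₂(10.111) ≈ 3.3379 half-lives, so t½ = 18.63/3.3379 ≈ 5.5814 minutes.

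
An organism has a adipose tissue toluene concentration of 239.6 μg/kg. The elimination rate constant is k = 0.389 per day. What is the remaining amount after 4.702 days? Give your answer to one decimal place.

t½ = ln 2 / k = 0.69315 / 0.389 ≈ 1.7819 days.
Number of half-lives: n = 4.702/1.7819 ≈ 2.6388.
Remaining = 239.6 × (1/2)^2.6388 = 239.6 × 0.16056 ≈ 38.471 μg/kg.

38.5 μg/kg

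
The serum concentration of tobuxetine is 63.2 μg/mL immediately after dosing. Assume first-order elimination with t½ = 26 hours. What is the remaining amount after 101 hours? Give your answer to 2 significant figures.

4.3 μg/mL

Number of half-lives: n = 101/26 ≈ 3.8846.
Remaining = 63.2 × (1/2)^3.8846 = 63.2 × 0.067704 ≈ 4.2789 μg/mL.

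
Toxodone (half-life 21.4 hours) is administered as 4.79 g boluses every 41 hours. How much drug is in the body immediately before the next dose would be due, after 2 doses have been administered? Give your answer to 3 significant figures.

The 2 doses were given 82, 41 hours ago.
Total = 4.79·(1/2)^(82/21.4) + 4.79·(1/2)^(41/21.4)
      = 0.3364 + 1.2694 ≈ 1.6058 g.

1.61 g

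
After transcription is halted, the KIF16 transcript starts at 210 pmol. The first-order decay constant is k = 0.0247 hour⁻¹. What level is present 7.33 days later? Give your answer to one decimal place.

t½ = ln 2 / k = 0.69315 / 0.0247 ≈ 28.063 hours.
Convert the elapsed time: 7.33 days = 175.92 hours.
Number of half-lives: n = 175.92/28.063 ≈ 6.2688.
Remaining = 210 × (1/2)^6.2688 = 210 × 0.012969 ≈ 2.7234 pmol.

2.7 pmol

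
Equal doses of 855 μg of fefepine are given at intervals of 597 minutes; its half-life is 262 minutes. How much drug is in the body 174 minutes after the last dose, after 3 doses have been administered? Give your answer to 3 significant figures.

The 3 doses were given 1368, 771, 174 minutes ago.
Total = 855·(1/2)^(1368/262) + 855·(1/2)^(771/262) + 855·(1/2)^(174/262)
      = 22.918 + 111.2 + 539.57 ≈ 673.69 μg.

674 μg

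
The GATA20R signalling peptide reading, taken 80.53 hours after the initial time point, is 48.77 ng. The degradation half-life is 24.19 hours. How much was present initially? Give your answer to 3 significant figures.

Number of half-lives elapsed: n = 80.53/24.19 ≈ 3.3291.
A₀ = A × 2^n = 48.77 × 2^3.3291 = 48.77 × 10.05 ≈ 490.12 ng.

490 ng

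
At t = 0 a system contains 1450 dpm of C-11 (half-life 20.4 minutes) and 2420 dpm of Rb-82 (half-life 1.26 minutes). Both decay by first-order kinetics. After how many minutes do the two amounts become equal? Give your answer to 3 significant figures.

Set 1450·(1/2)^(t/20.4) = 2420·(1/2)^(t/1.26).
Taking log₂: log₂(1450/2420) = t·(1/20.4 − 1/1.26).
log₂(0.59917) = -0.73895; 1/20.4 − 1/1.26 = -0.74463.
t = -0.73895 / -0.74463 ≈ 0.99238 minutes.

0.992 minutes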